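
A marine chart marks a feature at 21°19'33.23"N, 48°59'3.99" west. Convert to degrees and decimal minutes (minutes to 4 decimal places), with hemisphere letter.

21° 19.5538′ N, 48° 59.0665′ W

Lat: seconds/60 = 0.55383; minutes = 19 + 0.55383 = 19.553833
λ: 59 + 3.99/60 = 59.066500′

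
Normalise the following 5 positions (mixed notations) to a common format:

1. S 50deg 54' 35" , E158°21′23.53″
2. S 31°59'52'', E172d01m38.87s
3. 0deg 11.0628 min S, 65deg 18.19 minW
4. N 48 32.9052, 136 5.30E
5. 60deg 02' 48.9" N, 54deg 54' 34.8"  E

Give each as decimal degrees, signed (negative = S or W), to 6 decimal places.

Point 1:
  φ: 50 + 54/60 + 35/3600 = 50.9097222
  hemisphere S, so the sign is −
  Lon: 158 + 21/60 + 23.53/3600 = 158.3565361
  E → positive
Point 2:
  φ: 59′ + 52″ = 59.86667′; 31 + 59.86667/60 = 31.9977778
  hemisphere S, so the sign is −
  λ: 172 + 1/60 + 38.87/3600 = 172.0274639
  E ⇒ keep positive
Point 3:
  φ: 11.0628′ = 0.184380°; total 0.1843800
  S ⇒ negate
  λ: 65 + 18.19/60 = 65.3031667
  hemisphere W, so the sign is −
Point 4:
  Lat: 32.9052′ = 0.548420°; total 48.5484200
  N → positive
  Longitude: 5.3′ = 0.088333°; total 136.0883333
  E → positive
Point 5:
  Latitude: 60 + 2/60 + 48.9/3600 = 60.0469167
  N ⇒ keep positive
  Lon: 54° + 54/60 + 34.8/3600 = 54 + 0.900000 + 0.009667 = 54.9096667
  E ⇒ keep positive

1. -50.909722, 158.356536
2. -31.997778, 172.027464
3. -0.184380, -65.303167
4. 48.548420, 136.088333
5. 60.046917, 54.909667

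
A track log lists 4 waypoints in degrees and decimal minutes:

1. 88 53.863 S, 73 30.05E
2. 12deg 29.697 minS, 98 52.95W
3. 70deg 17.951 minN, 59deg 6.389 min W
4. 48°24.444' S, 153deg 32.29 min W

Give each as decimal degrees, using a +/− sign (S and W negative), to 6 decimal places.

Point 1:
  Lat: 88 + 53.863/60 = 88.8977167
  S ⇒ negate
  Lon: 30.05′ = 0.500833°; total 73.5008333
  E ⇒ keep positive
Point 2:
  φ: 12 + 29.697/60 = 12.4949500
  S ⇒ negate
  Lon: 98 + 52.95/60 = 98.8825000
  W ⇒ negate
Point 3:
  φ: 70 + 17.951/60 = 70.2991833
  N → positive
  Lon: 59 + 6.389/60 = 59.1064833
  W → negative
Point 4:
  Lat: 48 + 24.444/60 = 48.4074000
  S ⇒ negate
  λ: 32.29′ = 0.538167°; total 153.5381667
  W → negative

1. -88.897717, 73.500833
2. -12.494950, -98.882500
3. 70.299183, -59.106483
4. -48.407400, -153.538167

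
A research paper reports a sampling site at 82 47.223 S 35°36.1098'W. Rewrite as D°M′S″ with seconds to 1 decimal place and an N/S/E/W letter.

82°47′13.4″ S, 35°36′6.6″ W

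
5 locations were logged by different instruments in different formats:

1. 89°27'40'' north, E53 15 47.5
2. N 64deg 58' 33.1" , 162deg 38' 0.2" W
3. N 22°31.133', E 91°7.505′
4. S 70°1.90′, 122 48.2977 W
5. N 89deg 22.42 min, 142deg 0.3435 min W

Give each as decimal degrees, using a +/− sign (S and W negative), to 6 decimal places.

Point 1:
  Latitude: 89 + 27/60 + 40/3600 = 89.4611111
  N → positive
  Longitude: 53° + 15/60 + 47.5/3600 = 53 + 0.250000 + 0.013194 = 53.2631944
  E ⇒ keep positive
Point 2:
  Lat: 64 + 58/60 + 33.1/3600 = 64.9758611
  N ⇒ keep positive
  Lon: 162 + 38/60 + 0.2/3600 = 162.6333889
  hemisphere W, so the sign is −
Point 3:
  φ: 31.133′ = 0.518883°; total 22.5188833
  N → positive
  Lon: 91 + 7.505/60 = 91.1250833
  E → positive
Point 4:
  Lat: 70 + 1.9/60 = 70.0316667
  hemisphere S, so the sign is −
  Lon: 122 + 48.2977/60 = 122.8049617
  W ⇒ negate
Point 5:
  φ: 89 + 22.42/60 = 89.3736667
  N → positive
  Lon: 142 + 0.3435/60 = 142.0057250
  W → negative

1. 89.461111, 53.263194
2. 64.975861, -162.633389
3. 22.518883, 91.125083
4. -70.031667, -122.804962
5. 89.373667, -142.005725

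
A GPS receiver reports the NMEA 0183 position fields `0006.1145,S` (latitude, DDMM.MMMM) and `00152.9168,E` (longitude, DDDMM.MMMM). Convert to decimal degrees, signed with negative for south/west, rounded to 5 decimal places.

-0.10191, 1.88195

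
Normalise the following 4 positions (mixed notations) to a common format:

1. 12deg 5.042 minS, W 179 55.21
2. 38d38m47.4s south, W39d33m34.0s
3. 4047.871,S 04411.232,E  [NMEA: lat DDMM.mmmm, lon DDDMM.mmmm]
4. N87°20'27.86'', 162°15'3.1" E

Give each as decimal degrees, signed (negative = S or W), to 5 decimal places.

1. -12.08403, -179.92017
2. -38.64650, -39.55944
3. -40.79785, 44.18720
4. 87.34107, 162.25086

Point 1:
  Latitude: 5.042′ = 0.084033°; total 12.084033
  hemisphere S, so the sign is −
  Lon: 55.21′ = 0.920167°; total 179.920167
  hemisphere W, so the sign is −
Point 2:
  Latitude: 38 + 38/60 + 47.4/3600 = 38.646500
  hemisphere S, so the sign is −
  λ: 39 + 33/60 + 34/3600 = 39.559444
  W → negative
Point 3:
  Lat: split at 2 digits → 40° and 47.871′; 40 + 47.871/60 = 40.797850
  S ⇒ negate
  Longitude: split at 3 digits → 044° and 11.232′; 44 + 11.232/60 = 44.187200
  E ⇒ keep positive
Point 4:
  Lat: 87° + 20/60 + 27.86/3600 = 87 + 0.333333 + 0.007739 = 87.341072
  N ⇒ keep positive
  Lon: 162° + 15/60 + 3.1/3600 = 162 + 0.250000 + 0.000861 = 162.250861
  E ⇒ keep positive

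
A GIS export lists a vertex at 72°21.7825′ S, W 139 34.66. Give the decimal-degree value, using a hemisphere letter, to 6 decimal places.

Latitude: 72 + 21.7825/60 = 72.3630417
λ: 139 + 34.66/60 = 139.5776667

72.363042° S, 139.577667° W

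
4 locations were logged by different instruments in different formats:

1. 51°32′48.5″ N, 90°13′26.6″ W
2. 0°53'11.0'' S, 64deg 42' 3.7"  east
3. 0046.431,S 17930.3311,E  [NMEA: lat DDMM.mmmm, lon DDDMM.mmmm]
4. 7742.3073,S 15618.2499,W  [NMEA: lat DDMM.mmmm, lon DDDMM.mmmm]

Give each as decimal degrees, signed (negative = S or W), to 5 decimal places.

1. 51.54681, -90.22406
2. -0.88639, 64.70103
3. -0.77385, 179.50552
4. -77.70512, -156.30417

Point 1:
  Lat: 51 + 32/60 + 48.5/3600 = 51.546806
  N ⇒ keep positive
  λ: 90° + 13/60 + 26.6/3600 = 90 + 0.216667 + 0.007389 = 90.224056
  hemisphere W, so the sign is −
Point 2:
  Lat: 53′ + 11″ = 53.18333′; 0 + 53.18333/60 = 0.886389
  S → negative
  Longitude: 64° + 42/60 + 3.7/3600 = 64 + 0.700000 + 0.001028 = 64.701028
  E ⇒ keep positive
Point 3:
  Lat: split at 2 digits → 00° and 46.431′; 0 + 46.431/60 = 0.773850
  S → negative
  λ: split at 3 digits → 179° and 30.3311′; 179 + 30.3311/60 = 179.505518
  E ⇒ keep positive
Point 4:
  Lat: split at 2 digits → 77° and 42.3073′; 77 + 42.3073/60 = 77.705122
  S ⇒ negate
  λ: degrees = first 3 digits = 156, minutes = 18.2499; 156 + 18.2499/60 = 156.304165
  hemisphere W, so the sign is −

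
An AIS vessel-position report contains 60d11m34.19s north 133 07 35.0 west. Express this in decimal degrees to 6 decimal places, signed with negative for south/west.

Latitude: 60 + 11/60 + 34.19/3600 = 60.1928306
N ⇒ keep positive
λ: 7′ + 35″ = 7.58333′; 133 + 7.58333/60 = 133.1263889
W ⇒ negate

60.192831, -133.126389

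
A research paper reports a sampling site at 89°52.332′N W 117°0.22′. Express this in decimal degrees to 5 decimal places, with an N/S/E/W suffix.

φ: 52.332′ = 0.872200°; total 89.872200
Longitude: 117 + 0.22/60 = 117.003667

89.87220° N, 117.00367° W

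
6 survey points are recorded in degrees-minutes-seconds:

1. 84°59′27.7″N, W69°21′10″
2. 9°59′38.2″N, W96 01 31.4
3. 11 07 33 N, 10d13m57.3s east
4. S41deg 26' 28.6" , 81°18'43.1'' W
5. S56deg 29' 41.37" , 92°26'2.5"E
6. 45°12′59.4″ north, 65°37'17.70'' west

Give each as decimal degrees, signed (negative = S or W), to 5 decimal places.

Point 1:
  φ: 84 + 59/60 + 27.7/3600 = 84.991028
  N ⇒ keep positive
  Longitude: 21′ + 10″ = 21.16667′; 69 + 21.16667/60 = 69.352778
  hemisphere W, so the sign is −
Point 2:
  Lat: 9 + 59/60 + 38.2/3600 = 9.993944
  N → positive
  λ: 1′ + 31.4″ = 1.52333′; 96 + 1.52333/60 = 96.025389
  hemisphere W, so the sign is −
Point 3:
  Latitude: 7′ + 33″ = 7.55000′; 11 + 7.55000/60 = 11.125833
  N → positive
  Lon: 13′ + 57.3″ = 13.95500′; 10 + 13.95500/60 = 10.232583
  E ⇒ keep positive
Point 4:
  φ: 41° + 26/60 + 28.6/3600 = 41 + 0.433333 + 0.007944 = 41.441278
  S → negative
  λ: 18′ + 43.1″ = 18.71833′; 81 + 18.71833/60 = 81.311972
  hemisphere W, so the sign is −
Point 5:
  Latitude: 56° + 29/60 + 41.37/3600 = 56 + 0.483333 + 0.011492 = 56.494825
  S ⇒ negate
  Longitude: 92° + 26/60 + 2.5/3600 = 92 + 0.433333 + 0.000694 = 92.434028
  E → positive
Point 6:
  φ: 45° + 12/60 + 59.4/3600 = 45 + 0.200000 + 0.016500 = 45.216500
  N ⇒ keep positive
  Longitude: 37′ + 17.7″ = 37.29500′; 65 + 37.29500/60 = 65.621583
  hemisphere W, so the sign is −

1. 84.99103, -69.35278
2. 9.99394, -96.02539
3. 11.12583, 10.23258
4. -41.44128, -81.31197
5. -56.49483, 92.43403
6. 45.21650, -65.62158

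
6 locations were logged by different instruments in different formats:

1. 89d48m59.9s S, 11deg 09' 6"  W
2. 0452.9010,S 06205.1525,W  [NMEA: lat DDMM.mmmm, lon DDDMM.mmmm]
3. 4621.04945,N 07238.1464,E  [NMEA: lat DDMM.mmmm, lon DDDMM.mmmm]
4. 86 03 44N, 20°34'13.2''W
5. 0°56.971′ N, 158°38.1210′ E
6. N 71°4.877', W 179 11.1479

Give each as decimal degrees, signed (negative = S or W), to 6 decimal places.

Point 1:
  φ: 89° + 48/60 + 59.9/3600 = 89 + 0.800000 + 0.016639 = 89.8166389
  S → negative
  λ: 9′ + 6″ = 9.10000′; 11 + 9.10000/60 = 11.1516667
  W → negative
Point 2:
  Latitude: degrees = first 2 digits = 4, minutes = 52.901; 4 + 52.901/60 = 4.8816833
  hemisphere S, so the sign is −
  Lon: split at 3 digits → 062° and 5.1525′; 62 + 5.1525/60 = 62.0858750
  hemisphere W, so the sign is −
Point 3:
  φ: split at 2 digits → 46° and 21.04945′; 46 + 21.04945/60 = 46.3508242
  N → positive
  Longitude: degrees = first 3 digits = 72, minutes = 38.1464; 72 + 38.1464/60 = 72.6357733
  E → positive
Point 4:
  φ: 86 + 3/60 + 44/3600 = 86.0622222
  N ⇒ keep positive
  Lon: 20 + 34/60 + 13.2/3600 = 20.5703333
  W ⇒ negate
Point 5:
  Lat: 56.971′ = 0.949517°; total 0.9495167
  N → positive
  Lon: 38.121′ = 0.635350°; total 158.6353500
  E ⇒ keep positive
Point 6:
  Latitude: 71 + 4.877/60 = 71.0812833
  N ⇒ keep positive
  Longitude: 179 + 11.1479/60 = 179.1857983
  W → negative

1. -89.816639, -11.151667
2. -4.881683, -62.085875
3. 46.350824, 72.635773
4. 86.062222, -20.570333
5. 0.949517, 158.635350
6. 71.081283, -179.185798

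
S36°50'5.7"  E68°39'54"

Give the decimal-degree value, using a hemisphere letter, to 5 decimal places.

Lat: 36° + 50/60 + 5.7/3600 = 36 + 0.833333 + 0.001583 = 36.834917
λ: 68 + 39/60 + 54/3600 = 68.665000

36.83492° S, 68.66500° E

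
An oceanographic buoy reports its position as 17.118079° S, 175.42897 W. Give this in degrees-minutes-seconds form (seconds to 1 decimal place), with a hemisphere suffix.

Lat: whole degrees 17; 7.08474′ → 7′ and 5.084″
Lon: 0.428970° → 25.73820′; 0.73820 × 60 = 44.292″

17°07′5.1″ S, 175°25′44.3″ W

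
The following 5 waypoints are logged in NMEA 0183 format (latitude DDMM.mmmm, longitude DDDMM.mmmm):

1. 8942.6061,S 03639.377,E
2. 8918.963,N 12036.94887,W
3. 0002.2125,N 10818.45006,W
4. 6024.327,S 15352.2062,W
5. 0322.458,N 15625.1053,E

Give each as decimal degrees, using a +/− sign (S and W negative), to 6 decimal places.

1. -89.710102, 36.656283
2. 89.316050, -120.615815
3. 0.036875, -108.307501
4. -60.405450, -153.870103
5. 3.374300, 156.418422

Point 1:
  Lat: split at 2 digits → 89° and 42.6061′; 89 + 42.6061/60 = 89.7101017
  S → negative
  λ: split at 3 digits → 036° and 39.377′; 36 + 39.377/60 = 36.6562833
  E → positive
Point 2:
  Latitude: split at 2 digits → 89° and 18.963′; 89 + 18.963/60 = 89.3160500
  N ⇒ keep positive
  Longitude: split at 3 digits → 120° and 36.94887′; 120 + 36.94887/60 = 120.6158145
  W ⇒ negate
Point 3:
  Lat: degrees = first 2 digits = 0, minutes = 2.2125; 0 + 2.2125/60 = 0.0368750
  N ⇒ keep positive
  Lon: split at 3 digits → 108° and 18.45006′; 108 + 18.45006/60 = 108.3075010
  W → negative
Point 4:
  φ: split at 2 digits → 60° and 24.327′; 60 + 24.327/60 = 60.4054500
  S ⇒ negate
  Lon: split at 3 digits → 153° and 52.2062′; 153 + 52.2062/60 = 153.8701033
  W → negative
Point 5:
  Lat: degrees = first 2 digits = 3, minutes = 22.458; 3 + 22.458/60 = 3.3743000
  N → positive
  Longitude: split at 3 digits → 156° and 25.1053′; 156 + 25.1053/60 = 156.4184217
  E → positive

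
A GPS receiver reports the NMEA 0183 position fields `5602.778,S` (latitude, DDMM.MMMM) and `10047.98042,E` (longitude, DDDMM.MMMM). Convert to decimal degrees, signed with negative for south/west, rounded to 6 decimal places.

-56.046300, 100.799674

Latitude: degrees = first 2 digits = 56, minutes = 2.778; 56 + 2.778/60 = 56.0463000
S ⇒ negate
Lon: degrees = first 3 digits = 100, minutes = 47.98042; 100 + 47.98042/60 = 100.7996737
E → positive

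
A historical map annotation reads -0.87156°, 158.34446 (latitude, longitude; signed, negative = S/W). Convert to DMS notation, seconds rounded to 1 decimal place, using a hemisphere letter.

Latitude is negative → S; |value| = 0.871560
φ: 0.871560° → 52.29360′; 0.29360 × 60 = 17.616″
Longitude: 0.344460° → 20.66760′; 0.66760 × 60 = 40.056″

0°52′17.6″ S, 158°20′40.1″ E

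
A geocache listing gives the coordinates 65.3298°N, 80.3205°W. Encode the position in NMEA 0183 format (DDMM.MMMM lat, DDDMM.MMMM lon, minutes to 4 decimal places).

Latitude: minutes = (65.329800 − 65) × 60 = 19.788000
Lon: minutes = (80.320500 − 80) × 60 = 19.230000

6519.7880,N / 08019.2300,W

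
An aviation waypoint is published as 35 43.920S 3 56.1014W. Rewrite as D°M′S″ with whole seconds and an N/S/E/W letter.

35°43′55″ S, 3°56′6″ W

Lat: 43.92000′ → 43′ and 0.92000 × 60 = 55.20″
λ: fractional minutes 0.10140 × 60 = 6.08″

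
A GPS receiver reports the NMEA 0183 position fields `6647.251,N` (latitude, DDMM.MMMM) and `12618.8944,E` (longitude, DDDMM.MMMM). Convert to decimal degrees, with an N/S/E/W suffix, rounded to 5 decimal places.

66.78752° N, 126.31491° E

Lat: split at 2 digits → 66° and 47.251′; 66 + 47.251/60 = 66.787517
λ: degrees = first 3 digits = 126, minutes = 18.8944; 126 + 18.8944/60 = 126.314907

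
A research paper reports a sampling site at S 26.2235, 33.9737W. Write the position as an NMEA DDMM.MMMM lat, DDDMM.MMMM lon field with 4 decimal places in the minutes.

Lat: minutes = (26.223500 − 26) × 60 = 13.410000
Lon: minutes = (33.973700 − 33) × 60 = 58.422000

2613.4100,S / 03358.4220,W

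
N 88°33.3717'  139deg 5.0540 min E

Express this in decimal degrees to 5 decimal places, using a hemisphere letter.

Latitude: 33.3717′ = 0.556195°; total 88.556195
Lon: 139 + 5.054/60 = 139.084233

88.55620° N, 139.08423° E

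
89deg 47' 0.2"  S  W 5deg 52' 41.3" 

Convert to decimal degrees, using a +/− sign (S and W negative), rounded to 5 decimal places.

-89.78339, -5.87814

Lat: 89 + 47/60 + 0.2/3600 = 89.783389
S ⇒ negate
Lon: 52′ + 41.3″ = 52.68833′; 5 + 52.68833/60 = 5.878139
hemisphere W, so the sign is −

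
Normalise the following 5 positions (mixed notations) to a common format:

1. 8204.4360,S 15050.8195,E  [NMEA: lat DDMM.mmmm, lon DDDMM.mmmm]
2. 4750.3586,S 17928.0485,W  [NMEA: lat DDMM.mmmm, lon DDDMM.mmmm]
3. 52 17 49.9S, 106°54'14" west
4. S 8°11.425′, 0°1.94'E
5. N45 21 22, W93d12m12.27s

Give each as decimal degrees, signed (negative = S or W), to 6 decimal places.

1. -82.073933, 150.846992
2. -47.839310, -179.467475
3. -52.297194, -106.903889
4. -8.190417, 0.032333
5. 45.356111, -93.203408

Point 1:
  φ: split at 2 digits → 82° and 4.436′; 82 + 4.436/60 = 82.0739333
  hemisphere S, so the sign is −
  Lon: split at 3 digits → 150° and 50.8195′; 150 + 50.8195/60 = 150.8469917
  E → positive
Point 2:
  Latitude: degrees = first 2 digits = 47, minutes = 50.3586; 47 + 50.3586/60 = 47.8393100
  S ⇒ negate
  λ: degrees = first 3 digits = 179, minutes = 28.0485; 179 + 28.0485/60 = 179.4674750
  W → negative
Point 3:
  Latitude: 17′ + 49.9″ = 17.83167′; 52 + 17.83167/60 = 52.2971944
  S ⇒ negate
  Longitude: 106 + 54/60 + 14/3600 = 106.9038889
  W ⇒ negate
Point 4:
  Lat: 11.425′ = 0.190417°; total 8.1904167
  S → negative
  Longitude: 1.94′ = 0.032333°; total 0.0323333
  E → positive
Point 5:
  Latitude: 45 + 21/60 + 22/3600 = 45.3561111
  N ⇒ keep positive
  λ: 93 + 12/60 + 12.27/3600 = 93.2034083
  W → negative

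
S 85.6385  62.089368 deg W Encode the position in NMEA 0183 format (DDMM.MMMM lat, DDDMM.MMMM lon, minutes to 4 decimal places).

Latitude: minutes = (85.638500 − 85) × 60 = 38.310000
λ: fractional part 0.089368 → 5.362080 minutes

8538.3100,S / 06205.3621,W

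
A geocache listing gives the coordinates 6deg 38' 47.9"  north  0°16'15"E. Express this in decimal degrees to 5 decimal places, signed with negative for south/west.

φ: 6° + 38/60 + 47.9/3600 = 6 + 0.633333 + 0.013306 = 6.646639
N → positive
Longitude: 0° + 16/60 + 15/3600 = 0 + 0.266667 + 0.004167 = 0.270833
E ⇒ keep positive

6.64664, 0.27083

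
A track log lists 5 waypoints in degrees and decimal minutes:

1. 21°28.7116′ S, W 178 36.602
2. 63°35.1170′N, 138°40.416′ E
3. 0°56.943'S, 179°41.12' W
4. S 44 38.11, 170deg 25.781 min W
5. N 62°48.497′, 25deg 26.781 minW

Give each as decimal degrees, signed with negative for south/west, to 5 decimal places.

Point 1:
  Lat: 21 + 28.7116/60 = 21.478527
  S ⇒ negate
  λ: 178 + 36.602/60 = 178.610033
  W ⇒ negate
Point 2:
  Lat: 63 + 35.117/60 = 63.585283
  N → positive
  λ: 138 + 40.416/60 = 138.673600
  E → positive
Point 3:
  Lat: 56.943′ = 0.949050°; total 0.949050
  hemisphere S, so the sign is −
  Longitude: 179 + 41.12/60 = 179.685333
  W → negative
Point 4:
  φ: 38.11′ = 0.635167°; total 44.635167
  S → negative
  Lon: 170 + 25.781/60 = 170.429683
  W → negative
Point 5:
  Latitude: 48.497′ = 0.808283°; total 62.808283
  N → positive
  λ: 26.781′ = 0.446350°; total 25.446350
  W → negative

1. -21.47853, -178.61003
2. 63.58528, 138.67360
3. -0.94905, -179.68533
4. -44.63517, -170.42968
5. 62.80828, -25.44635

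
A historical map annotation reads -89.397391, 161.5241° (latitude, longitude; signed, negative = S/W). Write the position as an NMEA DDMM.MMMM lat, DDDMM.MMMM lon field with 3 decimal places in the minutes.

8923.843,S / 16131.446,E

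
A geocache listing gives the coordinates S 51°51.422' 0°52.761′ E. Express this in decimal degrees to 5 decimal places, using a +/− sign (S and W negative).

-51.85703, 0.87935

φ: 51.422′ = 0.857033°; total 51.857033
S ⇒ negate
Longitude: 0 + 52.761/60 = 0.879350
E → positive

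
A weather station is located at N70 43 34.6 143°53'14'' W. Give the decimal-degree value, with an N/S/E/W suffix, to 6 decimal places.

70.726278° N, 143.887222° W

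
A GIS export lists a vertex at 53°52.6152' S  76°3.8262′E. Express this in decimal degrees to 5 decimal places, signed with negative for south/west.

Latitude: 53 + 52.6152/60 = 53.876920
S ⇒ negate
Longitude: 76 + 3.8262/60 = 76.063770
E → positive

-53.87692, 76.06377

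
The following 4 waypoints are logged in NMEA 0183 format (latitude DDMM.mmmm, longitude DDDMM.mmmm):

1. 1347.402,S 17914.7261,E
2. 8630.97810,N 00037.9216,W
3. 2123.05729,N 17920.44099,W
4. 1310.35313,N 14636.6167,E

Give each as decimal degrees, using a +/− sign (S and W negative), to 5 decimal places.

1. -13.79003, 179.24544
2. 86.51630, -0.63203
3. 21.38429, -179.34068
4. 13.17255, 146.61028

Point 1:
  φ: split at 2 digits → 13° and 47.402′; 13 + 47.402/60 = 13.790033
  S → negative
  λ: degrees = first 3 digits = 179, minutes = 14.7261; 179 + 14.7261/60 = 179.245435
  E ⇒ keep positive
Point 2:
  φ: degrees = first 2 digits = 86, minutes = 30.9781; 86 + 30.9781/60 = 86.516302
  N → positive
  Lon: degrees = first 3 digits = 0, minutes = 37.9216; 0 + 37.9216/60 = 0.632027
  W → negative
Point 3:
  Latitude: split at 2 digits → 21° and 23.05729′; 21 + 23.05729/60 = 21.384288
  N ⇒ keep positive
  Lon: split at 3 digits → 179° and 20.44099′; 179 + 20.44099/60 = 179.340683
  hemisphere W, so the sign is −
Point 4:
  Lat: degrees = first 2 digits = 13, minutes = 10.35313; 13 + 10.35313/60 = 13.172552
  N ⇒ keep positive
  Lon: degrees = first 3 digits = 146, minutes = 36.6167; 146 + 36.6167/60 = 146.610278
  E → positive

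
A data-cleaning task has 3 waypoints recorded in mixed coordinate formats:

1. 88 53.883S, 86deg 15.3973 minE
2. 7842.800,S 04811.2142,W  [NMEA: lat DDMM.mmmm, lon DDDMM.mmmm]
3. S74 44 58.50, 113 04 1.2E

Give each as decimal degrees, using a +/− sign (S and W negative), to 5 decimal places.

Point 1:
  Latitude: 88 + 53.883/60 = 88.898050
  S → negative
  Longitude: 86 + 15.3973/60 = 86.256622
  E → positive
Point 2:
  Lat: degrees = first 2 digits = 78, minutes = 42.8; 78 + 42.8/60 = 78.713333
  S → negative
  Lon: split at 3 digits → 048° and 11.2142′; 48 + 11.2142/60 = 48.186903
  W → negative
Point 3:
  Lat: 74° + 44/60 + 58.5/3600 = 74 + 0.733333 + 0.016250 = 74.749583
  hemisphere S, so the sign is −
  λ: 113° + 4/60 + 1.2/3600 = 113 + 0.066667 + 0.000333 = 113.067000
  E → positive

1. -88.89805, 86.25662
2. -78.71333, -48.18690
3. -74.74958, 113.06700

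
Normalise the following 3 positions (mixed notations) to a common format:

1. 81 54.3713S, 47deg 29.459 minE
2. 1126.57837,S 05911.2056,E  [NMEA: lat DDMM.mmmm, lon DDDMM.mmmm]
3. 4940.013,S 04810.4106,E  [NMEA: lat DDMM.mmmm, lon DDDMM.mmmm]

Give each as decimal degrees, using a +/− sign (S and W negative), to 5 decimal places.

1. -81.90619, 47.49098
2. -11.44297, 59.18676
3. -49.66688, 48.17351

Point 1:
  Latitude: 81 + 54.3713/60 = 81.906188
  S → negative
  Lon: 29.459′ = 0.490983°; total 47.490983
  E → positive
Point 2:
  Lat: degrees = first 2 digits = 11, minutes = 26.57837; 11 + 26.57837/60 = 11.442973
  S ⇒ negate
  Longitude: split at 3 digits → 059° and 11.2056′; 59 + 11.2056/60 = 59.186760
  E → positive
Point 3:
  Lat: split at 2 digits → 49° and 40.013′; 49 + 40.013/60 = 49.666883
  S → negative
  λ: degrees = first 3 digits = 48, minutes = 10.4106; 48 + 10.4106/60 = 48.173510
  E ⇒ keep positive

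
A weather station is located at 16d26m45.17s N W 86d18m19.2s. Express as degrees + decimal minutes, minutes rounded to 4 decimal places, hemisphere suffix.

φ: 26 + 45.17/60 = 26.752833′
Longitude: 18 + 19.2/60 = 18.320000′

16° 26.7528′ N, 86° 18.3200′ W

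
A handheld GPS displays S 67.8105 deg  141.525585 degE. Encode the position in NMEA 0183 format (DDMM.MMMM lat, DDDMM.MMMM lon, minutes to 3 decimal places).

φ: minutes = (67.810500 − 67) × 60 = 48.63000
Longitude: minutes = (141.525585 − 141) × 60 = 31.53510

6748.630,S / 14131.535,E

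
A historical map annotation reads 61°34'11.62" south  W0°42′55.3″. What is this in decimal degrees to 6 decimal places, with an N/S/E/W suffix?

Latitude: 34′ + 11.62″ = 34.19367′; 61 + 34.19367/60 = 61.5698944
Longitude: 0° + 42/60 + 55.3/3600 = 0 + 0.700000 + 0.015361 = 0.7153611

61.569894° S, 0.715361° W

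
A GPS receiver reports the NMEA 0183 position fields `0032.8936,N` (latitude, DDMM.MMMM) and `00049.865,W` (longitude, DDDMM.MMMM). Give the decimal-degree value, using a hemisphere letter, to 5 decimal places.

φ: split at 2 digits → 00° and 32.8936′; 0 + 32.8936/60 = 0.548227
Lon: degrees = first 3 digits = 0, minutes = 49.865; 0 + 49.865/60 = 0.831083

0.54823° N, 0.83108° W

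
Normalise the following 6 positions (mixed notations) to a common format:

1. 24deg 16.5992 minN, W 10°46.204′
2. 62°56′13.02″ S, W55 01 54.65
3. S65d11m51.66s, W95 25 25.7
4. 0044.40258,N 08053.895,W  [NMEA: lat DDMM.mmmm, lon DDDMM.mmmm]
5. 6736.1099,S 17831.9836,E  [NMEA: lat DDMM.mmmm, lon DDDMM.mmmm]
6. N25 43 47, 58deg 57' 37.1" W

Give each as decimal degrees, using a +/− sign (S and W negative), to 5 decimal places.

1. 24.27665, -10.77007
2. -62.93695, -55.03185
3. -65.19768, -95.42381
4. 0.74004, -80.89825
5. -67.60183, 178.53306
6. 25.72972, -58.96031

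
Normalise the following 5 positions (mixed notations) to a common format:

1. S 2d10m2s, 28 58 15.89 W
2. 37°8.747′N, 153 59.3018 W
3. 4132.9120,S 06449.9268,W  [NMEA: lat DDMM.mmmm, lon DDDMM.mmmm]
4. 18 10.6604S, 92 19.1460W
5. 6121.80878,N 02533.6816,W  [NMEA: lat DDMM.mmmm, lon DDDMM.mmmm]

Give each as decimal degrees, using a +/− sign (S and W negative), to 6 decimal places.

Point 1:
  Lat: 2 + 10/60 + 2/3600 = 2.1672222
  hemisphere S, so the sign is −
  Longitude: 28 + 58/60 + 15.89/3600 = 28.9710806
  W → negative
Point 2:
  Lat: 37 + 8.747/60 = 37.1457833
  N ⇒ keep positive
  λ: 59.3018′ = 0.988363°; total 153.9883633
  W → negative
Point 3:
  φ: degrees = first 2 digits = 41, minutes = 32.912; 41 + 32.912/60 = 41.5485333
  S ⇒ negate
  Lon: degrees = first 3 digits = 64, minutes = 49.9268; 64 + 49.9268/60 = 64.8321133
  hemisphere W, so the sign is −
Point 4:
  φ: 10.6604′ = 0.177673°; total 18.1776733
  S → negative
  λ: 92 + 19.146/60 = 92.3191000
  hemisphere W, so the sign is −
Point 5:
  Latitude: split at 2 digits → 61° and 21.80878′; 61 + 21.80878/60 = 61.3634797
  N → positive
  λ: degrees = first 3 digits = 25, minutes = 33.6816; 25 + 33.6816/60 = 25.5613600
  hemisphere W, so the sign is −

1. -2.167222, -28.971081
2. 37.145783, -153.988363
3. -41.548533, -64.832113
4. -18.177673, -92.319100
5. 61.363480, -25.561360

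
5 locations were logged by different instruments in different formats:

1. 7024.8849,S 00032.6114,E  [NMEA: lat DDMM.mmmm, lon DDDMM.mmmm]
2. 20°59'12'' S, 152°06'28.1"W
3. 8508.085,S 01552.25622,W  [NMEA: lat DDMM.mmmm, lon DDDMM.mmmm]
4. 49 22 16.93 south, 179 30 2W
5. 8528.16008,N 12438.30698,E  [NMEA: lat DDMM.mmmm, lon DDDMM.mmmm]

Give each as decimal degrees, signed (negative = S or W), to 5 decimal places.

1. -70.41475, 0.54352
2. -20.98667, -152.10781
3. -85.13475, -15.87094
4. -49.37137, -179.50056
5. 85.46933, 124.63845

Point 1:
  Latitude: degrees = first 2 digits = 70, minutes = 24.8849; 70 + 24.8849/60 = 70.414748
  S → negative
  Lon: split at 3 digits → 000° and 32.6114′; 0 + 32.6114/60 = 0.543523
  E ⇒ keep positive
Point 2:
  Latitude: 59′ + 12″ = 59.20000′; 20 + 59.20000/60 = 20.986667
  hemisphere S, so the sign is −
  Lon: 152 + 6/60 + 28.1/3600 = 152.107806
  W → negative
Point 3:
  Lat: split at 2 digits → 85° and 8.085′; 85 + 8.085/60 = 85.134750
  hemisphere S, so the sign is −
  Longitude: split at 3 digits → 015° and 52.25622′; 15 + 52.25622/60 = 15.870937
  W → negative
Point 4:
  Latitude: 49° + 22/60 + 16.93/3600 = 49 + 0.366667 + 0.004703 = 49.371369
  S ⇒ negate
  Lon: 179° + 30/60 + 2/3600 = 179 + 0.500000 + 0.000556 = 179.500556
  W → negative
Point 5:
  Latitude: split at 2 digits → 85° and 28.16008′; 85 + 28.16008/60 = 85.469335
  N → positive
  Lon: split at 3 digits → 124° and 38.30698′; 124 + 38.30698/60 = 124.638450
  E → positive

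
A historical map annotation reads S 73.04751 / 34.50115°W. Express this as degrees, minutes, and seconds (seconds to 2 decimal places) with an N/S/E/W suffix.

Latitude: 0.047510 × 60 = 2.85060′ → 2′, remainder × 60 = 51.0360″
λ: 0.501150° → 30.06900′; 0.06900 × 60 = 4.1400″

73°02′51.04″ S, 34°30′4.14″ W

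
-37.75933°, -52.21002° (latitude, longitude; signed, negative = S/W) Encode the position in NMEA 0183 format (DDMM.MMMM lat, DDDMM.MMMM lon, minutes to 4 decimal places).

Latitude is negative → S; |value| = 37.759330
φ: 37° + 0.759330 × 60 = 37° 45.559800′
Longitude is negative → W; |value| = 52.210020
Longitude: minutes = (52.210020 − 52) × 60 = 12.601200

3745.5598,S / 05212.6012,W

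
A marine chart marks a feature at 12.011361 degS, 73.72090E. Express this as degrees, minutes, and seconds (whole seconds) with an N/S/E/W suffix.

φ: 0.011361 × 60 = 0.68166′ → 0′, remainder × 60 = 40.90″
λ: 0.720900° → 43.25400′; 0.25400 × 60 = 15.24″

12°00′41″ S, 73°43′15″ E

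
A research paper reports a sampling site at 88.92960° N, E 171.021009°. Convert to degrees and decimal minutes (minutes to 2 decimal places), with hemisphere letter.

Latitude: fractional part 0.929600 → 55.7760 minutes
λ: fractional part 0.021009 → 1.2605 minutes

88° 55.78′ N, 171° 1.26′ E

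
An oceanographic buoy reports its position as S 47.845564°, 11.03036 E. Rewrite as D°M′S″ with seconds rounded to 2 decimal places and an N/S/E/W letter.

47°50′44.03″ S, 11°01′49.30″ E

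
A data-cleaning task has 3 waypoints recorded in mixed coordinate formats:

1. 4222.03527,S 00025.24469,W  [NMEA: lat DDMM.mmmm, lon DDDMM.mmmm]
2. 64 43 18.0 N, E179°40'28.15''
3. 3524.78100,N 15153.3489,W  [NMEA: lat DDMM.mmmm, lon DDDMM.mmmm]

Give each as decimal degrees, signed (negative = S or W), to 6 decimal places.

Point 1:
  φ: degrees = first 2 digits = 42, minutes = 22.03527; 42 + 22.03527/60 = 42.3672545
  S ⇒ negate
  λ: split at 3 digits → 000° and 25.24469′; 0 + 25.24469/60 = 0.4207448
  W ⇒ negate
Point 2:
  φ: 64 + 43/60 + 18/3600 = 64.7216667
  N ⇒ keep positive
  Longitude: 179 + 40/60 + 28.15/3600 = 179.6744861
  E → positive
Point 3:
  Latitude: split at 2 digits → 35° and 24.781′; 35 + 24.781/60 = 35.4130167
  N → positive
  Lon: split at 3 digits → 151° and 53.3489′; 151 + 53.3489/60 = 151.8891483
  W → negative

1. -42.367255, -0.420745
2. 64.721667, 179.674486
3. 35.413017, -151.889148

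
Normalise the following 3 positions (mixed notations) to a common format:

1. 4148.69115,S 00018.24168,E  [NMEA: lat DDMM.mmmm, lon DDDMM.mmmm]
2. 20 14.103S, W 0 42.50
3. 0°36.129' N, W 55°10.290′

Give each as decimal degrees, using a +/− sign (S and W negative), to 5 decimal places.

Point 1:
  φ: degrees = first 2 digits = 41, minutes = 48.69115; 41 + 48.69115/60 = 41.811519
  S → negative
  Lon: degrees = first 3 digits = 0, minutes = 18.24168; 0 + 18.24168/60 = 0.304028
  E ⇒ keep positive
Point 2:
  Latitude: 14.103′ = 0.235050°; total 20.235050
  S ⇒ negate
  Lon: 42.5′ = 0.708333°; total 0.708333
  W → negative
Point 3:
  φ: 0 + 36.129/60 = 0.602150
  N ⇒ keep positive
  Lon: 55 + 10.29/60 = 55.171500
  W ⇒ negate

1. -41.81152, 0.30403
2. -20.23505, -0.70833
3. 0.60215, -55.17150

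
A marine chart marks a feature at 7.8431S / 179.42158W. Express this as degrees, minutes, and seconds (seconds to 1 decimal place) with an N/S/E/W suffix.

Lat: 0.843100° → 50.58600′; 0.58600 × 60 = 35.160″
λ: 0.421580 × 60 = 25.29480′ → 25′, remainder × 60 = 17.688″

7°50′35.2″ S, 179°25′17.7″ W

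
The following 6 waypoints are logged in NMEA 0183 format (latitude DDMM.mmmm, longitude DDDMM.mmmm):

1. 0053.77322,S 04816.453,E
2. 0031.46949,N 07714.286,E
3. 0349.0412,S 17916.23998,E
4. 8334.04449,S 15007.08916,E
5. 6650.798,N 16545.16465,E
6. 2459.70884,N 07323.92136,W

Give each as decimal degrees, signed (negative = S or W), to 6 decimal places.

Point 1:
  φ: degrees = first 2 digits = 0, minutes = 53.77322; 0 + 53.77322/60 = 0.8962203
  hemisphere S, so the sign is −
  Lon: degrees = first 3 digits = 48, minutes = 16.453; 48 + 16.453/60 = 48.2742167
  E → positive
Point 2:
  Latitude: degrees = first 2 digits = 0, minutes = 31.46949; 0 + 31.46949/60 = 0.5244915
  N ⇒ keep positive
  λ: split at 3 digits → 077° and 14.286′; 77 + 14.286/60 = 77.2381000
  E ⇒ keep positive
Point 3:
  Lat: split at 2 digits → 03° and 49.0412′; 3 + 49.0412/60 = 3.8173533
  hemisphere S, so the sign is −
  Lon: degrees = first 3 digits = 179, minutes = 16.23998; 179 + 16.23998/60 = 179.2706663
  E ⇒ keep positive
Point 4:
  φ: degrees = first 2 digits = 83, minutes = 34.04449; 83 + 34.04449/60 = 83.5674082
  hemisphere S, so the sign is −
  λ: degrees = first 3 digits = 150, minutes = 7.08916; 150 + 7.08916/60 = 150.1181527
  E → positive
Point 5:
  φ: split at 2 digits → 66° and 50.798′; 66 + 50.798/60 = 66.8466333
  N → positive
  Lon: split at 3 digits → 165° and 45.16465′; 165 + 45.16465/60 = 165.7527442
  E → positive
Point 6:
  Latitude: split at 2 digits → 24° and 59.70884′; 24 + 59.70884/60 = 24.9951473
  N → positive
  Longitude: split at 3 digits → 073° and 23.92136′; 73 + 23.92136/60 = 73.3986893
  W ⇒ negate

1. -0.896220, 48.274217
2. 0.524492, 77.238100
3. -3.817353, 179.270666
4. -83.567408, 150.118153
5. 66.846633, 165.752744
6. 24.995147, -73.398689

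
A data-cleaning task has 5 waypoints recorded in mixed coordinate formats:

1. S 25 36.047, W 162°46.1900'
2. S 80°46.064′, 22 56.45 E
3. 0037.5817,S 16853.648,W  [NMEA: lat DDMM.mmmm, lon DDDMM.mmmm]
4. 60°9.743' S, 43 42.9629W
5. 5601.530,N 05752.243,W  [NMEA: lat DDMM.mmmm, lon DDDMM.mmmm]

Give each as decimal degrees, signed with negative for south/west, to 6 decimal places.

Point 1:
  φ: 25 + 36.047/60 = 25.6007833
  S → negative
  λ: 162 + 46.19/60 = 162.7698333
  hemisphere W, so the sign is −
Point 2:
  φ: 46.064′ = 0.767733°; total 80.7677333
  S → negative
  Longitude: 22 + 56.45/60 = 22.9408333
  E ⇒ keep positive
Point 3:
  Lat: degrees = first 2 digits = 0, minutes = 37.5817; 0 + 37.5817/60 = 0.6263617
  S ⇒ negate
  Lon: split at 3 digits → 168° and 53.648′; 168 + 53.648/60 = 168.8941333
  W ⇒ negate
Point 4:
  Lat: 60 + 9.743/60 = 60.1623833
  S ⇒ negate
  λ: 42.9629′ = 0.716048°; total 43.7160483
  W ⇒ negate
Point 5:
  φ: split at 2 digits → 56° and 1.53′; 56 + 1.53/60 = 56.0255000
  N ⇒ keep positive
  λ: split at 3 digits → 057° and 52.243′; 57 + 52.243/60 = 57.8707167
  W ⇒ negate

1. -25.600783, -162.769833
2. -80.767733, 22.940833
3. -0.626362, -168.894133
4. -60.162383, -43.716048
5. 56.025500, -57.870717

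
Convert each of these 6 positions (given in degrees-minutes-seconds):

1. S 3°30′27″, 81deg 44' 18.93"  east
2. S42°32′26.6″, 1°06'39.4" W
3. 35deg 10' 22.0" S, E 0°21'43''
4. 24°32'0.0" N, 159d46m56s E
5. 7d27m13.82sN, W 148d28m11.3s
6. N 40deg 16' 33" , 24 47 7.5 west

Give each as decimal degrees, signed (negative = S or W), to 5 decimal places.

1. -3.50750, 81.73859
2. -42.54072, -1.11094
3. -35.17278, 0.36194
4. 24.53333, 159.78222
5. 7.45384, -148.46981
6. 40.27583, -24.78542

Point 1:
  Latitude: 3 + 30/60 + 27/3600 = 3.507500
  S → negative
  Longitude: 44′ + 18.93″ = 44.31550′; 81 + 44.31550/60 = 81.738592
  E ⇒ keep positive
Point 2:
  φ: 42° + 32/60 + 26.6/3600 = 42 + 0.533333 + 0.007389 = 42.540722
  hemisphere S, so the sign is −
  Longitude: 1° + 6/60 + 39.4/3600 = 1 + 0.100000 + 0.010944 = 1.110944
  hemisphere W, so the sign is −
Point 3:
  Latitude: 35° + 10/60 + 22/3600 = 35 + 0.166667 + 0.006111 = 35.172778
  S → negative
  λ: 0° + 21/60 + 43/3600 = 0 + 0.350000 + 0.011944 = 0.361944
  E → positive
Point 4:
  Latitude: 24 + 32/60 + 0/3600 = 24.533333
  N ⇒ keep positive
  Lon: 159 + 46/60 + 56/3600 = 159.782222
  E ⇒ keep positive
Point 5:
  Lat: 7° + 27/60 + 13.82/3600 = 7 + 0.450000 + 0.003839 = 7.453839
  N ⇒ keep positive
  Lon: 148 + 28/60 + 11.3/3600 = 148.469806
  W → negative
Point 6:
  Lat: 40 + 16/60 + 33/3600 = 40.275833
  N ⇒ keep positive
  λ: 47′ + 7.5″ = 47.12500′; 24 + 47.12500/60 = 24.785417
  W ⇒ negate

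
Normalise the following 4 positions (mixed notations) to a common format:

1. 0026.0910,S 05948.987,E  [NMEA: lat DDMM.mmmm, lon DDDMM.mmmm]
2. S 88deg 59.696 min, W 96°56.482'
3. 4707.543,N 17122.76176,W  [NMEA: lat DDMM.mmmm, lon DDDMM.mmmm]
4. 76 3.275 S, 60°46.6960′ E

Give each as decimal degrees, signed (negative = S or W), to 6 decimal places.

Point 1:
  φ: degrees = first 2 digits = 0, minutes = 26.091; 0 + 26.091/60 = 0.4348500
  S → negative
  λ: split at 3 digits → 059° and 48.987′; 59 + 48.987/60 = 59.8164500
  E ⇒ keep positive
Point 2:
  Lat: 59.696′ = 0.994933°; total 88.9949333
  S → negative
  Longitude: 96 + 56.482/60 = 96.9413667
  hemisphere W, so the sign is −
Point 3:
  Lat: degrees = first 2 digits = 47, minutes = 7.543; 47 + 7.543/60 = 47.1257167
  N → positive
  Longitude: split at 3 digits → 171° and 22.76176′; 171 + 22.76176/60 = 171.3793627
  hemisphere W, so the sign is −
Point 4:
  Latitude: 3.275′ = 0.054583°; total 76.0545833
  S ⇒ negate
  Lon: 60 + 46.696/60 = 60.7782667
  E → positive

1. -0.434850, 59.816450
2. -88.994933, -96.941367
3. 47.125717, -171.379363
4. -76.054583, 60.778267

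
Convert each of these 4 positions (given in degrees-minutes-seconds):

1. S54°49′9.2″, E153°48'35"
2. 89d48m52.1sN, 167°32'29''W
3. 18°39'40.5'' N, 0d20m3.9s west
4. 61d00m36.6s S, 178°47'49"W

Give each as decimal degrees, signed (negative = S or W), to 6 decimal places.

Point 1:
  φ: 49′ + 9.2″ = 49.15333′; 54 + 49.15333/60 = 54.8192222
  S ⇒ negate
  Longitude: 153 + 48/60 + 35/3600 = 153.8097222
  E → positive
Point 2:
  Latitude: 89 + 48/60 + 52.1/3600 = 89.8144722
  N → positive
  Lon: 167° + 32/60 + 29/3600 = 167 + 0.533333 + 0.008056 = 167.5413889
  W → negative
Point 3:
  φ: 18° + 39/60 + 40.5/3600 = 18 + 0.650000 + 0.011250 = 18.6612500
  N ⇒ keep positive
  λ: 20′ + 3.9″ = 20.06500′; 0 + 20.06500/60 = 0.3344167
  W → negative
Point 4:
  φ: 61 + 0/60 + 36.6/3600 = 61.0101667
  S → negative
  Longitude: 178 + 47/60 + 49/3600 = 178.7969444
  hemisphere W, so the sign is −

1. -54.819222, 153.809722
2. 89.814472, -167.541389
3. 18.661250, -0.334417
4. -61.010167, -178.796944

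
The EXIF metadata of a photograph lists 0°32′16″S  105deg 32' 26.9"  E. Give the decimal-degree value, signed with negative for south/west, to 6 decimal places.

Lat: 0° + 32/60 + 16/3600 = 0 + 0.533333 + 0.004444 = 0.5377778
S → negative
Longitude: 105° + 32/60 + 26.9/3600 = 105 + 0.533333 + 0.007472 = 105.5408056
E ⇒ keep positive

-0.537778, 105.540806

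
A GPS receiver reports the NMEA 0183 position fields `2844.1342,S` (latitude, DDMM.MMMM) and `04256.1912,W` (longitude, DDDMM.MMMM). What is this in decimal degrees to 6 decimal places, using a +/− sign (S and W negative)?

-28.735570, -42.936520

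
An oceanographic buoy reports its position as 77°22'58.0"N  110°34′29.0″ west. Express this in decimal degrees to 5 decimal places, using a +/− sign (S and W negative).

77.38278, -110.57472

Lat: 22′ + 58″ = 22.96667′; 77 + 22.96667/60 = 77.382778
N ⇒ keep positive
Lon: 110 + 34/60 + 29/3600 = 110.574722
W → negative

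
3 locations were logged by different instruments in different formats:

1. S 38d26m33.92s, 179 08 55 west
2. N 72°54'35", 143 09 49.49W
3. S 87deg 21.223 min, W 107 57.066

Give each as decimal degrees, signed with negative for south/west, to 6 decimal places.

1. -38.442756, -179.148611
2. 72.909722, -143.163747
3. -87.353717, -107.951100

Point 1:
  Lat: 38 + 26/60 + 33.92/3600 = 38.4427556
  hemisphere S, so the sign is −
  Lon: 179 + 8/60 + 55/3600 = 179.1486111
  W ⇒ negate
Point 2:
  φ: 72 + 54/60 + 35/3600 = 72.9097222
  N → positive
  Longitude: 143° + 9/60 + 49.49/3600 = 143 + 0.150000 + 0.013747 = 143.1637472
  W ⇒ negate
Point 3:
  Latitude: 21.223′ = 0.353717°; total 87.3537167
  hemisphere S, so the sign is −
  Longitude: 107 + 57.066/60 = 107.9511000
  W → negative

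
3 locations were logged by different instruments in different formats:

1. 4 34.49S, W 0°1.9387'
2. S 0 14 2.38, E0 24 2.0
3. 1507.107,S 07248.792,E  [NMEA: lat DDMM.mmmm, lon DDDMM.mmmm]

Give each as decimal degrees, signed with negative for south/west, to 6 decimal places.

1. -4.574833, -0.032312
2. -0.233994, 0.400556
3. -15.118450, 72.813200

Point 1:
  φ: 4 + 34.49/60 = 4.5748333
  hemisphere S, so the sign is −
  λ: 1.9387′ = 0.032312°; total 0.0323117
  W → negative
Point 2:
  φ: 0° + 14/60 + 2.38/3600 = 0 + 0.233333 + 0.000661 = 0.2339944
  S ⇒ negate
  λ: 0° + 24/60 + 2/3600 = 0 + 0.400000 + 0.000556 = 0.4005556
  E ⇒ keep positive
Point 3:
  φ: degrees = first 2 digits = 15, minutes = 7.107; 15 + 7.107/60 = 15.1184500
  hemisphere S, so the sign is −
  Lon: degrees = first 3 digits = 72, minutes = 48.792; 72 + 48.792/60 = 72.8132000
  E ⇒ keep positive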